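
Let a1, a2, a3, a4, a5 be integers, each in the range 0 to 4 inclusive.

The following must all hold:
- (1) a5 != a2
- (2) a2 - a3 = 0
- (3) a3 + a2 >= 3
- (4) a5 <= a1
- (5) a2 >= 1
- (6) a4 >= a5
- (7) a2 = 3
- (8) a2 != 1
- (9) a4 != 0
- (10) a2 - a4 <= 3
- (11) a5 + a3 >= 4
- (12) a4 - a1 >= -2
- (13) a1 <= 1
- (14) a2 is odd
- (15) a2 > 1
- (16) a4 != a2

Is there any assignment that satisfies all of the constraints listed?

Satisfiable

One satisfying assignment is a1 = 1, a2 = 3, a3 = 3, a4 = 2, a5 = 1.
For the less obvious constraints — constraint 2: a2 - a3 = 0; constraint 3: a3 + a2 = 6; constraint 10: a2 - a4 = 1 — and the others hold by inspection.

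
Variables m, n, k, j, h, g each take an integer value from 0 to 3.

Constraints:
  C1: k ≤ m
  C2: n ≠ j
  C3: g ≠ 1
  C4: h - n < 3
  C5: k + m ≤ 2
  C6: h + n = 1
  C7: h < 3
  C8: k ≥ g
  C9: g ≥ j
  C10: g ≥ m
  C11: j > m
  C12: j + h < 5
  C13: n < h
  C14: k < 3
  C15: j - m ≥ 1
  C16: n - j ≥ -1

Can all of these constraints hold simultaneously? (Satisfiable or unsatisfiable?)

Unsatisfiable

Constraints 1, 8, 9, and 11 give g ≤ k, k ≤ m, m < j, j ≤ g. Chaining: g ≤ k ≤ m < j ≤ g, which forces g < g — impossible.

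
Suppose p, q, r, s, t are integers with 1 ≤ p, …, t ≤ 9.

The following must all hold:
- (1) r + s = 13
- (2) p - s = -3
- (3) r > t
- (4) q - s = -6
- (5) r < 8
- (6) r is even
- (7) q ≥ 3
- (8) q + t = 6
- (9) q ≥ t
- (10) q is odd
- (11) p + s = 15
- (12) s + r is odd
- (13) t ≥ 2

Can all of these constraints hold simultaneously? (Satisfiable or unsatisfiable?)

Satisfiable

The assignment p = 6, q = 3, r = 4, s = 9, t = 3 works:
  constraint 1 holds since r + s = 13.
  constraint 2 holds since p - s = -3.
The rest check out directly.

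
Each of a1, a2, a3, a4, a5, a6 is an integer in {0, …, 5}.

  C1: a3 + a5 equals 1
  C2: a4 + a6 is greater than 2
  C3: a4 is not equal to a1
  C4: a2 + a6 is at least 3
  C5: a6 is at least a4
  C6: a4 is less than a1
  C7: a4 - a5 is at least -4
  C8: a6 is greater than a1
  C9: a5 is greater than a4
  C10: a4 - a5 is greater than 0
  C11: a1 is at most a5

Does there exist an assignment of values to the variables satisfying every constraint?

Unsatisfiable

Constraints 6, 10, and 11 give a4 < a1, a1 ≤ a5, a5 < a4. Chaining: a4 < a1 ≤ a5 < a4, which forces a4 < a4 — impossible.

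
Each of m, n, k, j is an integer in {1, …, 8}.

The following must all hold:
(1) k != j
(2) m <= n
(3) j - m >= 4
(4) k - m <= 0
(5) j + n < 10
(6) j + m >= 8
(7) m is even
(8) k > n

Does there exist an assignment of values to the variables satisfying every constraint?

Constraints 2, 4, and 8 give k ≤ m, m ≤ n, n < k. Chaining: k ≤ m ≤ n < k, which forces k < k — impossible.

Unsatisfiable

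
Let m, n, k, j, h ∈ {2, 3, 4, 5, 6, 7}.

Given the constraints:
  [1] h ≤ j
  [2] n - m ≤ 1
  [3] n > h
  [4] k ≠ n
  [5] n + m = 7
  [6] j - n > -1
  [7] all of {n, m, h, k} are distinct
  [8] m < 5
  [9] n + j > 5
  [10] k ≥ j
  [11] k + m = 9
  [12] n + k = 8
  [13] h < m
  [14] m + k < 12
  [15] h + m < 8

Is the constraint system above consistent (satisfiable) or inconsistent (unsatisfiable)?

Satisfiable

Setting (m, n, k, j, h) = (4, 3, 5, 5, 2) satisfies everything: constraint 2: n - m = -1; constraint 5: n + m = 7, and the others follow.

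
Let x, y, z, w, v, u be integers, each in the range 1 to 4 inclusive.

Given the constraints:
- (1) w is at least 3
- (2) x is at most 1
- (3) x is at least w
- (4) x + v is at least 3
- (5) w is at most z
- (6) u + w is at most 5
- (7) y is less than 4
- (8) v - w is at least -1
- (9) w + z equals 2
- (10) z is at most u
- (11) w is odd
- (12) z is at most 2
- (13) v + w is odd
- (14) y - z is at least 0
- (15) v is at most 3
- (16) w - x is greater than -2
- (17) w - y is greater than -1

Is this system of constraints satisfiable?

From constraint 1: w ≥ 3. From constraints 5 and 12: w ≤ z and z ≤ 2, so w ≤ 2. But 2 < 3, so no value of w works.

Unsatisfiable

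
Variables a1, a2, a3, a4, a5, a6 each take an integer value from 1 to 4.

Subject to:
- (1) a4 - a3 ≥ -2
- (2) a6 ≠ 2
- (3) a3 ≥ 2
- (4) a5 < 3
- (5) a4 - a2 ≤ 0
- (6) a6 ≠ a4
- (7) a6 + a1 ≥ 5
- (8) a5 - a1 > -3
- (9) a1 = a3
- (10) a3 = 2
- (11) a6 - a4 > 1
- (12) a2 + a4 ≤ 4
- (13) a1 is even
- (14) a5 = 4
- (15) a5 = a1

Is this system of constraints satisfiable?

Unsatisfiable

Constraint 14 fixes a5 = 4 and constraint 10 fixes a3 = 2. Constraints 9 and 15 give a5 = a1 = a3, so a5 = a3. But 4 ≠ 2 — contradiction.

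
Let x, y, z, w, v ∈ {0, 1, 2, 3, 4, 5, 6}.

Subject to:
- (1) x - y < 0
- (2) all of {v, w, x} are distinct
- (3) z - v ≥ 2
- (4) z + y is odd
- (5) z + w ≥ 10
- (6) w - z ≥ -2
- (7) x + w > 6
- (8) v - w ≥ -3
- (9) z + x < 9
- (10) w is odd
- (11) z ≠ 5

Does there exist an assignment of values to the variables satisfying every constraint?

Satisfiable

One satisfying assignment is x = 2, y = 3, z = 6, w = 5, v = 3.
For the less obvious constraints — constraint 1: x - y = -1; constraint 3: z - v = 3 — and the others hold by inspection.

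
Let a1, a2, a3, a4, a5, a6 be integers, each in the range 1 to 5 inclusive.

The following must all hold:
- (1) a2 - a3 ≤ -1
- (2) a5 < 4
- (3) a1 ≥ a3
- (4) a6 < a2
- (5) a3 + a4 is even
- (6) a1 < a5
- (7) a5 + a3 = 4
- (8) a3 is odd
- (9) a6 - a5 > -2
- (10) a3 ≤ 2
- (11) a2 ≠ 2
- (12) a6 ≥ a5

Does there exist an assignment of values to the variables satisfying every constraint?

Unsatisfiable

Constraints 1, 3, 4, 6, and 12 give a5 ≤ a6, a6 < a2, a2 < a3, a3 ≤ a1, a1 < a5. Chaining: a5 ≤ a6 < a2 < a3 ≤ a1 < a5, which forces a5 < a5 — impossible.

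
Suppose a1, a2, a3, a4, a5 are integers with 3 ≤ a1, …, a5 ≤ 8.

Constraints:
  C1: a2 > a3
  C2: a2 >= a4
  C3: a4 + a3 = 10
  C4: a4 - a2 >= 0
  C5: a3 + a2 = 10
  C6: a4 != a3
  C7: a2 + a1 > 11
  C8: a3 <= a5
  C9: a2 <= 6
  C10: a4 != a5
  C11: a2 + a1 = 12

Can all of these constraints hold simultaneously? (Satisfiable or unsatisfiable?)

Satisfiable

One satisfying assignment is a1 = 6, a2 = 6, a3 = 4, a4 = 6, a5 = 4.
For the less obvious constraints — constraint 3: a4 + a3 = 10; constraint 4: a4 - a2 = 0; constraint 5: a3 + a2 = 10 — and the others hold by inspection.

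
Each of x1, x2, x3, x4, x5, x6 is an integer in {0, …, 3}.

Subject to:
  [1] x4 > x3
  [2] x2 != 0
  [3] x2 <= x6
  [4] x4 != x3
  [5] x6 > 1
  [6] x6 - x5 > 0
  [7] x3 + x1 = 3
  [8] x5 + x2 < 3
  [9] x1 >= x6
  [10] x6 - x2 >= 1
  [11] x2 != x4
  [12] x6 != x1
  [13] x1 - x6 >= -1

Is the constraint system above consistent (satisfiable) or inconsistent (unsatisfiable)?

Try x1 = 3, x2 = 1, x3 = 0, x4 = 3, x5 = 1, x6 = 2.
Check constraint 6: x6 - x5 = 1; constraint 7: x3 + x1 = 3. The remaining constraints are straightforward to verify.

Satisfiable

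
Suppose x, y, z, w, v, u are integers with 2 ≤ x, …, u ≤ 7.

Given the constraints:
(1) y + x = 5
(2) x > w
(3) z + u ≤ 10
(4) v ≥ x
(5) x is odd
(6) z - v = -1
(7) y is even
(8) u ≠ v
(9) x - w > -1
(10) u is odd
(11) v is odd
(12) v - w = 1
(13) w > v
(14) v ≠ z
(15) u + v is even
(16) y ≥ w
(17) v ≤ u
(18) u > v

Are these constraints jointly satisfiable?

Constraints 2, 4, and 13 give w < x, x ≤ v, v < w. Chaining: w < x ≤ v < w, which forces w < w — impossible.

Unsatisfiable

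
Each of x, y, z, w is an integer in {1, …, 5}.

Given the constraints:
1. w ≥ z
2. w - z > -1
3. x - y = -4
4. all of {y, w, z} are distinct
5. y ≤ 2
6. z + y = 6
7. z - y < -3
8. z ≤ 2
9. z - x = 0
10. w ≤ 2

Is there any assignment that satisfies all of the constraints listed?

Unsatisfiable

Constraints 5, 8, and 10 confine each of y, w, z to the 2 values {1, 2} (the domain already gives each ≥ 1).
Constraint 4 requires all 3 of them to be distinct, but only 2 values are available — impossible by the pigeonhole principle.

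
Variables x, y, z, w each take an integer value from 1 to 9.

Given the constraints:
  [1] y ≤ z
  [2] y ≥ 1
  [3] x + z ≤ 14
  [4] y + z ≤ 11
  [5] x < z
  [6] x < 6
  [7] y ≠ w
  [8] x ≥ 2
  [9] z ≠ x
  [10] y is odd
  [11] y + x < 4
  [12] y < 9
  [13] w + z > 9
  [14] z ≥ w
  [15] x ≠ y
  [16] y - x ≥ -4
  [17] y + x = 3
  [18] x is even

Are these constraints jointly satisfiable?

The assignment x = 2, y = 1, z = 9, w = 2 works:
  constraint 3 holds since x + z = 11.
  constraint 4 holds since y + z = 10.
The rest check out directly.

Satisfiable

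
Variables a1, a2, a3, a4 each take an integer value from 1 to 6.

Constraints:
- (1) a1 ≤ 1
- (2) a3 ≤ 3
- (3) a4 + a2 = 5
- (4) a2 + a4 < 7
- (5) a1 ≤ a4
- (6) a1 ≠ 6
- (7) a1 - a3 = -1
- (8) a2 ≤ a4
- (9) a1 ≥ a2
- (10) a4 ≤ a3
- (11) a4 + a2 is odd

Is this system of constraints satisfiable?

From constraints 2 and 10: a4 ≤ a3 ≤ 3. From constraints 1 and 9: a2 ≤ a1 ≤ 1. Hence a4 + a2 ≤ 4. But constraint 3 requires a4 + a2 = 5, and 5 > 4. Contradiction.

Unsatisfiable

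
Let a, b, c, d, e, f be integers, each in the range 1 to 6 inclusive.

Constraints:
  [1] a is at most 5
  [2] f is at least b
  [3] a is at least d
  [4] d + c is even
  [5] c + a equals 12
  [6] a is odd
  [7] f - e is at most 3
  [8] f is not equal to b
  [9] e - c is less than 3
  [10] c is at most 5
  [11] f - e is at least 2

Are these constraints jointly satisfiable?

Unsatisfiable

From constraint 10: c ≤ 5. From constraint 1: a ≤ 5. Hence c + a ≤ 10. But constraint 5 requires c + a = 12, and 12 > 10. Contradiction.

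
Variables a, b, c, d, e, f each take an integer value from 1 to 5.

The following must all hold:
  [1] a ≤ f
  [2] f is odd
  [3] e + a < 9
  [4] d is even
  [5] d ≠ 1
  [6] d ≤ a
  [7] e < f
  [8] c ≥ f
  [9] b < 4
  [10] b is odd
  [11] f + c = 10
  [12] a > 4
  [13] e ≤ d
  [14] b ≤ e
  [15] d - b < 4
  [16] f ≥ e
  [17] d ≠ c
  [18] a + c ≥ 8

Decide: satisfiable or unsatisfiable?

The assignment a = 5, b = 3, c = 5, d = 4, e = 3, f = 5 works:
  constraint 3 holds since e + a = 8.
  constraint 11 holds since f + c = 10.
  constraint 15 holds since d - b = 1.
The rest check out directly.

Satisfiable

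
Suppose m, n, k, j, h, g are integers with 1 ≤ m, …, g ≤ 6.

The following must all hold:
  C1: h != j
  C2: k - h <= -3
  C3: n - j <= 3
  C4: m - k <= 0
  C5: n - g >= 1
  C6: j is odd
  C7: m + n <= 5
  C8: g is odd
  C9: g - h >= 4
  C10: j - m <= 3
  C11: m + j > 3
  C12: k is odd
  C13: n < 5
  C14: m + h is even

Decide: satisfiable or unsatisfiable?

Constraints 2, 3, 4, 5, 9, and 10 give j − n ≥ -3, n − g ≥ 1, g − h ≥ 4, h − k ≥ 3, k − m ≥ 0, m − j ≥ -3.
Adding all 6 inequalities: the left sides telescope to 0, and the right sides sum to (-3) + 1 + 4 + 3 + 0 + (-3) = 2. So 0 ≥ 2, which is false.

Unsatisfiable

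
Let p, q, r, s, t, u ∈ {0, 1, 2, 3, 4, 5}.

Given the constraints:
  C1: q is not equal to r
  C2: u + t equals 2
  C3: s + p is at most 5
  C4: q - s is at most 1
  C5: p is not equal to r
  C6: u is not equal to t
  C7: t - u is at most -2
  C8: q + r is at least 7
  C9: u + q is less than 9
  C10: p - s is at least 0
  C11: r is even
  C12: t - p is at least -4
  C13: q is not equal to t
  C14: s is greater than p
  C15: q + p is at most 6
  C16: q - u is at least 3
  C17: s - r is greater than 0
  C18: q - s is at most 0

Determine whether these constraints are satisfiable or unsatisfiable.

Unsatisfiable

Constraints 7, 10, 12, 16, and 18 give u − t ≥ 2, t − p ≥ -4, p − s ≥ 0, s − q ≥ 0, q − u ≥ 3.
Adding all 5 inequalities: the left sides telescope to 0, and the right sides sum to 2 + (-4) + 0 + 0 + 3 = 1. So 0 ≥ 1, which is false.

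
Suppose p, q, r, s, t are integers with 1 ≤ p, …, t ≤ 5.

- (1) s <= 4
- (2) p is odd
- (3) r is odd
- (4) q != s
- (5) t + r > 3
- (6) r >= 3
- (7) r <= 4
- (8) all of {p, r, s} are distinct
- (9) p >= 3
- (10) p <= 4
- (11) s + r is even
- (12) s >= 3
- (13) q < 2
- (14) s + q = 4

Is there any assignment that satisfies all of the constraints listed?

Unsatisfiable

Constraints 1, 6, 7, 9, 10, and 12 confine each of p, r, s to the 2 values {3, 4}.
Constraint 8 requires all 3 of them to be distinct, but only 2 values are available — impossible by the pigeonhole principle.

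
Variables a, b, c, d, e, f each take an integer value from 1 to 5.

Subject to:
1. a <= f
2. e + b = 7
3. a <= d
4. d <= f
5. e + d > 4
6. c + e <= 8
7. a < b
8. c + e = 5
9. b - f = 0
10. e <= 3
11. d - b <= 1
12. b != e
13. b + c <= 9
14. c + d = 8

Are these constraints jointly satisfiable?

The assignment a = 1, b = 5, c = 3, d = 5, e = 2, f = 5 works:
  constraint 2 holds since e + b = 7.
  constraint 5 holds since e + d = 7.
  constraint 6 holds since c + e = 5.
The rest check out directly.

Satisfiable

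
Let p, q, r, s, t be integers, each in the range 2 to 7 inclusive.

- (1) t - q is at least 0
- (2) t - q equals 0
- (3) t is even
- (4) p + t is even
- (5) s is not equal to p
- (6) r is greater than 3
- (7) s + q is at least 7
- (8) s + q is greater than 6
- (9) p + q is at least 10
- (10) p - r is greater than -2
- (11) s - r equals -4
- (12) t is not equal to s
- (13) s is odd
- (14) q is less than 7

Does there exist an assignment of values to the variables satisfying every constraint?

The assignment p = 6, q = 4, r = 7, s = 3, t = 4 works:
  constraint 1 holds since t - q = 0.
  constraint 2 holds since t - q = 0.
The rest check out directly.

Satisfiable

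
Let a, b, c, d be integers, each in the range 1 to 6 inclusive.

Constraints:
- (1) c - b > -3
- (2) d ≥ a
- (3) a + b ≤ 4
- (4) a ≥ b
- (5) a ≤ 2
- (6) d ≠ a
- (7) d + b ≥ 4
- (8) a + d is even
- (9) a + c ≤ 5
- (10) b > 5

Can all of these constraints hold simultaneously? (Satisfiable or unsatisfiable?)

From constraint 10: b ≥ 6. From constraints 4 and 5: b ≤ a and a ≤ 2, so b ≤ 2. But 2 < 6, so no value of b works.

Unsatisfiable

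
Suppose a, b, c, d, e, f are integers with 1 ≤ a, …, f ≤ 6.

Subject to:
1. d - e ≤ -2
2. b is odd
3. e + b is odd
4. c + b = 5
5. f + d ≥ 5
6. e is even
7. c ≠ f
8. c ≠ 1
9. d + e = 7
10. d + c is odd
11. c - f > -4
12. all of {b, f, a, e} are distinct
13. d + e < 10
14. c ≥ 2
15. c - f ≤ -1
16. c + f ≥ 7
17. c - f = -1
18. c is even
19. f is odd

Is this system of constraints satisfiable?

Satisfiable

Try a = 4, b = 1, c = 4, d = 1, e = 6, f = 5.
Check constraint 1: d - e = -5; constraint 4: c + b = 5. The remaining constraints are straightforward to verify.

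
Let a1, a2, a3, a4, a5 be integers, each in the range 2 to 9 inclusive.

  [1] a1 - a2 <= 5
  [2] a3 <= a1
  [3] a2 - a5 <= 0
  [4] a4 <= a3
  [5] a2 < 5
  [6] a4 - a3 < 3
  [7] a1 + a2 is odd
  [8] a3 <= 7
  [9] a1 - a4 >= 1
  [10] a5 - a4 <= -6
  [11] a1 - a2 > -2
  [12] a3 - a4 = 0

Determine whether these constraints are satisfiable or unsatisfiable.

Unsatisfiable

Constraints 1, 3, 9, and 10 give a4 − a5 ≥ 6, a5 − a2 ≥ 0, a2 − a1 ≥ -5, a1 − a4 ≥ 1.
Adding all 4 inequalities: the left sides telescope to 0, and the right sides sum to 6 + 0 + (-5) + 1 = 2. So 0 ≥ 2, which is false.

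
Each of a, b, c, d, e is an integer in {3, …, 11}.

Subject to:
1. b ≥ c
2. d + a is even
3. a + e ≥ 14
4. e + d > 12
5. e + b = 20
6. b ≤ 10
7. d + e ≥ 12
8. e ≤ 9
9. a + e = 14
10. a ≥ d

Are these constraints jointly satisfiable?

Unsatisfiable

From constraint 8: e ≤ 9. From constraint 6: b ≤ 10. Hence e + b ≤ 19. But constraint 5 requires e + b = 20, and 20 > 19. Contradiction.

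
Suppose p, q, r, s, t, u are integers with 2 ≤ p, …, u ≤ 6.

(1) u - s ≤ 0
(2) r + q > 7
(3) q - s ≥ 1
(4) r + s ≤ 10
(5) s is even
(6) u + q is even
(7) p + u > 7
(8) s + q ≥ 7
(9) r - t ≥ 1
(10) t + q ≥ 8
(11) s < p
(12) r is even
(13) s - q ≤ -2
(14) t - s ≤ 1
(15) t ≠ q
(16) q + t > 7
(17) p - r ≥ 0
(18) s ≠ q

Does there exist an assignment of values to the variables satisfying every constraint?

Take p = 5, q = 6, r = 4, s = 4, t = 2, u = 4. Then constraint 1: u - s = 0; constraint 2: r + q = 10; constraint 3: q - s = 2, and every other listed constraint is also met.

Satisfiable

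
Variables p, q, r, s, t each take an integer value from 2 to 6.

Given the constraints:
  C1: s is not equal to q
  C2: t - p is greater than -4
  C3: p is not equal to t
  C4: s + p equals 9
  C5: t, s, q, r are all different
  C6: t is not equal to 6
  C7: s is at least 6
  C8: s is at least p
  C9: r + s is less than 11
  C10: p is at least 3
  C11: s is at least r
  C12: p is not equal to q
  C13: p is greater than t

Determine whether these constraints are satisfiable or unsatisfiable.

The assignment p = 3, q = 4, r = 3, s = 6, t = 2 works:
  constraint 2 holds since t - p = -1.
  constraint 4 holds since s + p = 9.
The rest check out directly.

Satisfiable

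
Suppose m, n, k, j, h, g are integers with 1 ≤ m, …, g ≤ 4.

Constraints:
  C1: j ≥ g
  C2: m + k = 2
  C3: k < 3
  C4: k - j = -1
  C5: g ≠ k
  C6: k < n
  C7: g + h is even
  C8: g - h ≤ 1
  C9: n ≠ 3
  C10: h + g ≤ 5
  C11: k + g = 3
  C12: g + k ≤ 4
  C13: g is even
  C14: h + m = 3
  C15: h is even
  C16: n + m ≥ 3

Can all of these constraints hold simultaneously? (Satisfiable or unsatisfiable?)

The assignment m = 1, n = 2, k = 1, j = 2, h = 2, g = 2 works:
  constraint 2 holds since m + k = 2.
  constraint 4 holds since k - j = -1.
The rest check out directly.

Satisfiable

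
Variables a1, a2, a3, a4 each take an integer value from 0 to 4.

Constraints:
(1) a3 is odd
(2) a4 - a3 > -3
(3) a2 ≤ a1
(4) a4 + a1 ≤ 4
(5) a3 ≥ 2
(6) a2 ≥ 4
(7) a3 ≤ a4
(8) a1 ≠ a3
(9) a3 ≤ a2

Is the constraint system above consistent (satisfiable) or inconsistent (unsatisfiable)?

Unsatisfiable

From constraints 5 and 7: a4 ≥ a3 ≥ 2. From constraints 3 and 6: a1 ≥ a2 ≥ 4. Hence a4 + a1 ≥ 6. But constraint 4 requires a4 + a1 ≤ 4, and 4 < 6. Contradiction.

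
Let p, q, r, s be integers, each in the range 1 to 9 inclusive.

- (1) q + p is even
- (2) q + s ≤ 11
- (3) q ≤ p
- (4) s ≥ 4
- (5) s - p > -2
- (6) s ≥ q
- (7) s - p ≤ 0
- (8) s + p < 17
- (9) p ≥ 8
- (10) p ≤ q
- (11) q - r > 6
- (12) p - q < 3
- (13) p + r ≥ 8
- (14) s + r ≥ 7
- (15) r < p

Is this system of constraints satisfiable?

From constraints 9 and 10: q ≥ p ≥ 8. From constraint 4: s ≥ 4. Hence q + s ≥ 12. But constraint 2 requires q + s ≤ 11, and 11 < 12. Contradiction.

Unsatisfiable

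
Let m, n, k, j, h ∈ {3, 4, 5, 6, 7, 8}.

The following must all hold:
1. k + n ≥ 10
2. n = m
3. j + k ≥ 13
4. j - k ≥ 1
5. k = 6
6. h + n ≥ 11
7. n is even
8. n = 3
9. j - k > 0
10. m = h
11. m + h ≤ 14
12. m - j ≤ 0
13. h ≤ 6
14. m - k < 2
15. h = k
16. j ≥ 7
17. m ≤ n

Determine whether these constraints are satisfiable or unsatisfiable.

Constraint 8 fixes n = 3 and constraint 5 fixes k = 6. Constraints 2, 10, and 15 give n = m = h = k, so n = k. But 3 ≠ 6 — contradiction.

Unsatisfiable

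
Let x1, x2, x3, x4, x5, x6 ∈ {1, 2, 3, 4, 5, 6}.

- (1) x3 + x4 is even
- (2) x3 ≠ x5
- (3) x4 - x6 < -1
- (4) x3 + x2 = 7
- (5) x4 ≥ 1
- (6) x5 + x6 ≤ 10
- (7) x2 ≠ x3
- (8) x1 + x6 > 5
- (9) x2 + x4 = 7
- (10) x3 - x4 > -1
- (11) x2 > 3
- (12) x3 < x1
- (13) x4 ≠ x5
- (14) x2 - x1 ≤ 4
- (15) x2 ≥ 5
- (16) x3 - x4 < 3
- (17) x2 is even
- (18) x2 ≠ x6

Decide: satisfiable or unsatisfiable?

The assignment x1 = 3, x2 = 6, x3 = 1, x4 = 1, x5 = 6, x6 = 3 works:
  constraint 3 holds since x4 - x6 = -2.
  constraint 4 holds since x3 + x2 = 7.
The rest check out directly.

Satisfiable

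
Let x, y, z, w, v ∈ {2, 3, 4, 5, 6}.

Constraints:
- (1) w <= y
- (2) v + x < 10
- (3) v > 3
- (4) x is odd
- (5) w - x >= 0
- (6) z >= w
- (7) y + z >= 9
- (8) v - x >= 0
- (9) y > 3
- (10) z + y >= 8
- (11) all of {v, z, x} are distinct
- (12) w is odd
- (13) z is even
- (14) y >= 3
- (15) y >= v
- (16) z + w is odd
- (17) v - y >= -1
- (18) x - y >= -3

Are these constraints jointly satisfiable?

The assignment x = 3, y = 5, z = 6, w = 5, v = 4 works:
  constraint 2 holds since v + x = 7.
  constraint 5 holds since w - x = 2.
The rest check out directly.

Satisfiable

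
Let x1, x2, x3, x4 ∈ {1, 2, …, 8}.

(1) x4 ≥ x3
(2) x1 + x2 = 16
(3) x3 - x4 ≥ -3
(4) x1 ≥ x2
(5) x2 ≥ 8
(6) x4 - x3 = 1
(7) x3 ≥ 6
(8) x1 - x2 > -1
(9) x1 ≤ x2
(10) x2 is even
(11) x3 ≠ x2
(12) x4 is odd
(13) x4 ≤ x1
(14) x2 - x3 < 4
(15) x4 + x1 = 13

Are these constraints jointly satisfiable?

From constraints 1 and 7: x4 ≥ x3 ≥ 6. From constraints 4 and 5: x1 ≥ x2 ≥ 8. Hence x4 + x1 ≥ 14. But constraint 15 requires x4 + x1 = 13, and 13 < 14. Contradiction.

Unsatisfiable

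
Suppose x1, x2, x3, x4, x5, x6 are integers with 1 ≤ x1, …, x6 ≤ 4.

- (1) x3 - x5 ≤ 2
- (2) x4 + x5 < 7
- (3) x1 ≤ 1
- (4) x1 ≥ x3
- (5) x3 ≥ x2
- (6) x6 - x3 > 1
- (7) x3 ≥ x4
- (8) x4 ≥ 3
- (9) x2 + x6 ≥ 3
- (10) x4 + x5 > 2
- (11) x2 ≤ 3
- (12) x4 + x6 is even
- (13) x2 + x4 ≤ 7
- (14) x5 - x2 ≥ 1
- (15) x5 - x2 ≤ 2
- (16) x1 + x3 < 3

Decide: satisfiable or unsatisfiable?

From constraints 7 and 8: x3 ≥ x4 and x4 ≥ 3, so x3 ≥ 3. From constraints 3 and 4: x3 ≤ x1 and x1 ≤ 1, so x3 ≤ 1. But 1 < 3, so no value of x3 works.

Unsatisfiable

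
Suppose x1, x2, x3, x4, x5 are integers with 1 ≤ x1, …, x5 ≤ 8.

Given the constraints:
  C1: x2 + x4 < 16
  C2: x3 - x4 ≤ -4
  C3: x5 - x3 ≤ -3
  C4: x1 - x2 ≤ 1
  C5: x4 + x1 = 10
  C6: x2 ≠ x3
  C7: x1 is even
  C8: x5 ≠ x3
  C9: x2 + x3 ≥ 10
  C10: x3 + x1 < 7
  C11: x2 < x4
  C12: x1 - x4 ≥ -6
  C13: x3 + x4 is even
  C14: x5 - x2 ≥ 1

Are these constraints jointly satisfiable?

Constraints 2, 3, 4, 12, and 14 give x5 − x2 ≥ 1, x2 − x1 ≥ -1, x1 − x4 ≥ -6, x4 − x3 ≥ 4, x3 − x5 ≥ 3.
Adding all 5 inequalities: the left sides telescope to 0, and the right sides sum to 1 + (-1) + (-6) + 4 + 3 = 1. So 0 ≥ 1, which is false.

Unsatisfiable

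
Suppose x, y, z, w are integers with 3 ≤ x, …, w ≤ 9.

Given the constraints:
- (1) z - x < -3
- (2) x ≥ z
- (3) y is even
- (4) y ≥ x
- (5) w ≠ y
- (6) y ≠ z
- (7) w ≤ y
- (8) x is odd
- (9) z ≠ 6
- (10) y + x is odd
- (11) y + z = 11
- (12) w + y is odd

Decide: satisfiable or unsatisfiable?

Satisfiable

One satisfying assignment is x = 7, y = 8, z = 3, w = 3.
For the less obvious constraints — constraint 1: z - x = -4; constraint 11: y + z = 11 — and the others hold by inspection.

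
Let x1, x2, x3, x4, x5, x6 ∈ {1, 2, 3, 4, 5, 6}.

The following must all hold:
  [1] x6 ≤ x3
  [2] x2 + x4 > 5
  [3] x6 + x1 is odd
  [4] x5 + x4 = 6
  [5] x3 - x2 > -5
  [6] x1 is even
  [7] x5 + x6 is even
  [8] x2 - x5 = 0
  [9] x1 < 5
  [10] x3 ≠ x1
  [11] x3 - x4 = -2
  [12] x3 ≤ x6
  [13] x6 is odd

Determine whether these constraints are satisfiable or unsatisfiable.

Satisfiable

Take x1 = 4, x2 = 3, x3 = 1, x4 = 3, x5 = 3, x6 = 1. Then constraint 2: x2 + x4 = 6; constraint 4: x5 + x4 = 6; constraint 5: x3 - x2 = -2, and every other listed constraint is also met.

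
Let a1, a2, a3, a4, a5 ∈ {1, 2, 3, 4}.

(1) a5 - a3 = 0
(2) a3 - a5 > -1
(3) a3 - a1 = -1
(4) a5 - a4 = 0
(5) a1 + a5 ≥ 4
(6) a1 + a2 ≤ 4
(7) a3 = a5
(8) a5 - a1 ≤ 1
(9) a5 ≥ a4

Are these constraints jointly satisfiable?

Satisfiable

One satisfying assignment is a1 = 3, a2 = 1, a3 = 2, a4 = 2, a5 = 2.
For the less obvious constraints — constraint 1: a5 - a3 = 0; constraint 2: a3 - a5 = 0; constraint 3: a3 - a1 = -1 — and the others hold by inspection.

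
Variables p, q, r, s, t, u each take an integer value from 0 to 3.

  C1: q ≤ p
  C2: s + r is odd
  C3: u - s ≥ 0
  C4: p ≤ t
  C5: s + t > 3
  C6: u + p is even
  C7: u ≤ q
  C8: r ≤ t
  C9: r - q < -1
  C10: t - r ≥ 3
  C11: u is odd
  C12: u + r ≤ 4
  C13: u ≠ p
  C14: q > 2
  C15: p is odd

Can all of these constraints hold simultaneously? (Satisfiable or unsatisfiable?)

Satisfiable

One satisfying assignment is p = 3, q = 3, r = 0, s = 1, t = 3, u = 1.
For the less obvious constraints — constraint 3: u - s = 0; constraint 5: s + t = 4; constraint 9: r - q = -3 — and the others hold by inspection.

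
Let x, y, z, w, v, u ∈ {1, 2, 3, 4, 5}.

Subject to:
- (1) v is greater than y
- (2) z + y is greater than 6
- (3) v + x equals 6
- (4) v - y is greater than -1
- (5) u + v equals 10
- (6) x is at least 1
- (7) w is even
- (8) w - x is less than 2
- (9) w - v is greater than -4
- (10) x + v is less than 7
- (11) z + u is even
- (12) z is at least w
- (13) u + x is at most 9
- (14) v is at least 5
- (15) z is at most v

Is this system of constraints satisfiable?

Satisfiable

The assignment x = 1, y = 4, z = 5, w = 2, v = 5, u = 5 works:
  constraint 2 holds since z + y = 9.
  constraint 3 holds since v + x = 6.
  constraint 4 holds since v - y = 1.
The rest check out directly.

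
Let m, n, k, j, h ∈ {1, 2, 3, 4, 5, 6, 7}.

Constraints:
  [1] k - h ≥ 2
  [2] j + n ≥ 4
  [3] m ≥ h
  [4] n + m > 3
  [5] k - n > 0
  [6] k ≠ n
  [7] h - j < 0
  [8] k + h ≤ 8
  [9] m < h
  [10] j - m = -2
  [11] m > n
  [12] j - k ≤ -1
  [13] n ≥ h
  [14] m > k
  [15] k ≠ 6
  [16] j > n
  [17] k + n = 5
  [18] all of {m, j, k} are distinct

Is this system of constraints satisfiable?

Constraints 9, 12, 13, 14, and 16 give h ≤ n, n < j, j < k, k < m, m < h. Chaining: h ≤ n < j < k < m < h, which forces h < h — impossible.

Unsatisfiable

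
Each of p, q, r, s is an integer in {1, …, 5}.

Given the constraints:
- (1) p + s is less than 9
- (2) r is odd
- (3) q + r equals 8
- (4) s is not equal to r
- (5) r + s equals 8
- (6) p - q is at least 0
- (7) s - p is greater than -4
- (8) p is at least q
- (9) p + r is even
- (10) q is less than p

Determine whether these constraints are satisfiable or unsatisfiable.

Satisfiable

Setting (p, q, r, s) = (5, 3, 5, 3) satisfies everything: constraint 1: p + s = 8; constraint 3: q + r = 8; constraint 5: r + s = 8, and the others follow.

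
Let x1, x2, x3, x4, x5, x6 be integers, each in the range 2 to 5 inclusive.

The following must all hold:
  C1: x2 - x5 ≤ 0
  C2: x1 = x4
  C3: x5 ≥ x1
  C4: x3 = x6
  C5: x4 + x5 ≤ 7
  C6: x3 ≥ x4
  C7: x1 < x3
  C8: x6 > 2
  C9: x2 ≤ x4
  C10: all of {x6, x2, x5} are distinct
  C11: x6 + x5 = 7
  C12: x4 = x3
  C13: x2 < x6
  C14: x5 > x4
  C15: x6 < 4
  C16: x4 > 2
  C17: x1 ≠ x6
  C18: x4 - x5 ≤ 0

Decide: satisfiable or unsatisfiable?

Unsatisfiable

From constraints 2, 4, and 12, x1 = x4 = x3 = x6, so x1 = x6. But constraint 17 says x1 ≠ x6. Contradiction.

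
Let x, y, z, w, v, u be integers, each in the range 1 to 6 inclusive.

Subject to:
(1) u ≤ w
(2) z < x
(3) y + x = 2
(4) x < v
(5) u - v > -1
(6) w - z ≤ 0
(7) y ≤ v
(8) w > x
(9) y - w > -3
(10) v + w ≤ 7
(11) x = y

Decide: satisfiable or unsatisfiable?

Constraints 2, 6, and 8 give w ≤ z, z < x, x < w. Chaining: w ≤ z < x < w, which forces w < w — impossible.

Unsatisfiable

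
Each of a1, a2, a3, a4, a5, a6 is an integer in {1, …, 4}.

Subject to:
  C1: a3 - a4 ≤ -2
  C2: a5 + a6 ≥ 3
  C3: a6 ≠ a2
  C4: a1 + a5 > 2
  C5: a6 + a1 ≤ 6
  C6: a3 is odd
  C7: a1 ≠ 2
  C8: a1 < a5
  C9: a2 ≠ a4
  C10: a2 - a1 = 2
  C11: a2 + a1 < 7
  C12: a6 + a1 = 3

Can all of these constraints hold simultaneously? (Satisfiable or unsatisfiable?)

Satisfiable

The assignment a1 = 1, a2 = 3, a3 = 1, a4 = 4, a5 = 2, a6 = 2 works:
  constraint 1 holds since a3 - a4 = -3.
  constraint 2 holds since a5 + a6 = 4.
The rest check out directly.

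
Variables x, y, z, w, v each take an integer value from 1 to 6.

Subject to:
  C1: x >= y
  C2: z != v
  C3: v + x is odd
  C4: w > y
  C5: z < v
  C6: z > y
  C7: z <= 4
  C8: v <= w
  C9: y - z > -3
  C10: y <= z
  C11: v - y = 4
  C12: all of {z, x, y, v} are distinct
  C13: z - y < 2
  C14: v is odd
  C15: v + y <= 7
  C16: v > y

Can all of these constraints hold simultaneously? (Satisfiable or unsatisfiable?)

Setting (x, y, z, w, v) = (6, 1, 2, 6, 5) satisfies everything: constraint 9: y - z = -1; constraint 11: v - y = 4, and the others follow.

Satisfiable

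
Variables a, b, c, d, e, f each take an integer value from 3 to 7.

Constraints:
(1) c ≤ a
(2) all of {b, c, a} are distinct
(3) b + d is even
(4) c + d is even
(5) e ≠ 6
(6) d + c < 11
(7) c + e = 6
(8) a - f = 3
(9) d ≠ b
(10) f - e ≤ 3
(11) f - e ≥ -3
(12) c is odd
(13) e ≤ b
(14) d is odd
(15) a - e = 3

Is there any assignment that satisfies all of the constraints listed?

One satisfying assignment is a = 6, b = 5, c = 3, d = 7, e = 3, f = 3.
For the less obvious constraints — constraint 6: d + c = 10; constraint 7: c + e = 6; constraint 8: a - f = 3 — and the others hold by inspection.

Satisfiable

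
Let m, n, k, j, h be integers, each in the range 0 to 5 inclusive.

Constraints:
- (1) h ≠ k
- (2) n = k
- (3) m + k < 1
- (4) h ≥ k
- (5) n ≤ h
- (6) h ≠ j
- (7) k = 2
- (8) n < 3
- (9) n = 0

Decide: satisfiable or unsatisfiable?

Unsatisfiable

Constraint 9 fixes n = 0 and constraint 7 fixes k = 2, but constraint 2 requires n = k. Since 0 ≠ 2, contradiction.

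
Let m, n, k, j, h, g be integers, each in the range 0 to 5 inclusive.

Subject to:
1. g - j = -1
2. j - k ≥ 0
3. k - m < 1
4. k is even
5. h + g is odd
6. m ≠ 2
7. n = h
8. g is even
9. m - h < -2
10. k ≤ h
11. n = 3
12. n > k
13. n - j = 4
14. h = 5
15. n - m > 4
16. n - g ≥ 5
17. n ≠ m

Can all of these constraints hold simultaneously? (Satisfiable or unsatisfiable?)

Unsatisfiable

Constraint 11 fixes n = 3 and constraint 14 fixes h = 5, but constraint 7 requires n = h. Since 3 ≠ 5, contradiction.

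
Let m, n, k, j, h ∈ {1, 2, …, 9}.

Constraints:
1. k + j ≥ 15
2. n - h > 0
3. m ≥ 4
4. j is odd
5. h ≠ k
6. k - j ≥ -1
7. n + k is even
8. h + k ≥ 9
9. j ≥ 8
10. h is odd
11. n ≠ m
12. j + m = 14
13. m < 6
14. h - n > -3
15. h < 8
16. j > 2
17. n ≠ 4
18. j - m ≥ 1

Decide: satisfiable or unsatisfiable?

Satisfiable

The assignment m = 5, n = 2, k = 8, j = 9, h = 1 works:
  constraint 1 holds since k + j = 17.
  constraint 2 holds since n - h = 1.
  constraint 6 holds since k - j = -1.
The rest check out directly.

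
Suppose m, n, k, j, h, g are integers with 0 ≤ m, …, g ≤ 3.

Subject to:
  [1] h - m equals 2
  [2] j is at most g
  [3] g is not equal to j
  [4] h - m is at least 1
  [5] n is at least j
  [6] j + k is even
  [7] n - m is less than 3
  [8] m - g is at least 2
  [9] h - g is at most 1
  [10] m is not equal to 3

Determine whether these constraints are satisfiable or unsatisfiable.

Unsatisfiable

Constraints 4, 8, and 9 give m − g ≥ 2, g − h ≥ -1, h − m ≥ 1.
Adding all 3 inequalities: the left sides telescope to 0, and the right sides sum to 2 + (-1) + 1 = 2. So 0 ≥ 2, which is false.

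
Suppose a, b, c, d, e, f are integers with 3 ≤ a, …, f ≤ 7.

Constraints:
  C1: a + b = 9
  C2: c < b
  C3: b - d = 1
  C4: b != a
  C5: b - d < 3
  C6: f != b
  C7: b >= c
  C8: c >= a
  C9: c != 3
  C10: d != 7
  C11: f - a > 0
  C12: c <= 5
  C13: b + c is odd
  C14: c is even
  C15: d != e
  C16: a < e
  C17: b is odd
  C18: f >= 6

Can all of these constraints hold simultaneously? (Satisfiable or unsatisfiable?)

Satisfiable

Take a = 4, b = 5, c = 4, d = 4, e = 7, f = 6. Then constraint 1: a + b = 9; constraint 3: b - d = 1, and every other listed constraint is also met.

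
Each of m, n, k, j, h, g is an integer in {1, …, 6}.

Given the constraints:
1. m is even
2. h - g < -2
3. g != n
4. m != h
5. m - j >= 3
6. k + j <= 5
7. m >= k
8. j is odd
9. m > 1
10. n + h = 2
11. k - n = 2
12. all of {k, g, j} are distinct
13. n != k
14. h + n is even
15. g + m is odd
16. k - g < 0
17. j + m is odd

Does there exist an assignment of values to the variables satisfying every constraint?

Satisfiable

Try m = 4, n = 1, k = 3, j = 1, h = 1, g = 5.
Check constraint 2: h - g = -4; constraint 5: m - j = 3; constraint 6: k + j = 4. The remaining constraints are straightforward to verify.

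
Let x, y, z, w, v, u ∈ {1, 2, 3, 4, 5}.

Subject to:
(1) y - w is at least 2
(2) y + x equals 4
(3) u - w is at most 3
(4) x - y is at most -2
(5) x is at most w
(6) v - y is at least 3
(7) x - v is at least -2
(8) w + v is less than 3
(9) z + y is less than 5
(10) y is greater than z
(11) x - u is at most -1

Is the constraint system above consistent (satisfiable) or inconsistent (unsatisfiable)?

Unsatisfiable

Constraints 1, 3, 6, 7, and 11 give x − v ≥ -2, v − y ≥ 3, y − w ≥ 2, w − u ≥ -3, u − x ≥ 1.
Adding all 5 inequalities: the left sides telescope to 0, and the right sides sum to (-2) + 3 + 2 + (-3) + 1 = 1. So 0 ≥ 1, which is false.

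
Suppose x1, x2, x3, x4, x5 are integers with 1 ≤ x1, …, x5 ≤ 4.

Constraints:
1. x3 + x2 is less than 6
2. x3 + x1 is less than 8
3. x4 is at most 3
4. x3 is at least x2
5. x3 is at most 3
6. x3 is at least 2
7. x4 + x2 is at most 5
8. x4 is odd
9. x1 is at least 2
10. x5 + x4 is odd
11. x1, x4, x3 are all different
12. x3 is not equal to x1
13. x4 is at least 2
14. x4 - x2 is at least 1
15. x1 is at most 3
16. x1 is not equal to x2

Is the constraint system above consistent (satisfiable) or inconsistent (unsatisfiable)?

Constraints 3, 5, 6, 9, 13, and 15 confine each of x1, x4, x3 to the 2 values {2, 3}.
Constraint 11 requires all 3 of them to be distinct, but only 2 values are available — impossible by the pigeonhole principle.

Unsatisfiable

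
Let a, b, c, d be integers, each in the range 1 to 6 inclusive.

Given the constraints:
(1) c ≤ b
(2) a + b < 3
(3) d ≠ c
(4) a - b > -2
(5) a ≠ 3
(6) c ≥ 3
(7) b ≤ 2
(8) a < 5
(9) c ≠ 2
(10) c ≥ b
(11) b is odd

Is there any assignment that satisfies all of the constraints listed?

Unsatisfiable

From constraints 1 and 6: b ≥ c and c ≥ 3, so b ≥ 3. From constraint 7: b ≤ 2. But 2 < 3, so no value of b works.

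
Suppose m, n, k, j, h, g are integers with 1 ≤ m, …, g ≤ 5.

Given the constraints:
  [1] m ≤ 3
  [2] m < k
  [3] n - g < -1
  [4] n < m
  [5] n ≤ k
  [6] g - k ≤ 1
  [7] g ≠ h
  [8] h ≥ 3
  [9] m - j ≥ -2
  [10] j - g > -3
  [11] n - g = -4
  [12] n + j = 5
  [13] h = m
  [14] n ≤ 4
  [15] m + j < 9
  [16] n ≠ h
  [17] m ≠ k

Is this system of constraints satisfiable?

Setting (m, n, k, j, h, g) = (3, 1, 5, 4, 3, 5) satisfies everything: constraint 3: n - g = -4; constraint 6: g - k = 0; constraint 9: m - j = -1, and the others follow.

Satisfiable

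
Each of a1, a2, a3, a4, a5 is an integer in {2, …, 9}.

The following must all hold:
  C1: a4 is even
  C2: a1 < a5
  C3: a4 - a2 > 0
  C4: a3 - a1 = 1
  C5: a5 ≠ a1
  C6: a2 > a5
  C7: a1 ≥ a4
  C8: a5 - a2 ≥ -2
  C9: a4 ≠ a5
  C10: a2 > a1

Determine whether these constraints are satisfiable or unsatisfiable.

Constraints 2, 3, 6, and 7 give a2 < a4, a4 ≤ a1, a1 < a5, a5 < a2. Chaining: a2 < a4 ≤ a1 < a5 < a2, which forces a2 < a2 — impossible.

Unsatisfiable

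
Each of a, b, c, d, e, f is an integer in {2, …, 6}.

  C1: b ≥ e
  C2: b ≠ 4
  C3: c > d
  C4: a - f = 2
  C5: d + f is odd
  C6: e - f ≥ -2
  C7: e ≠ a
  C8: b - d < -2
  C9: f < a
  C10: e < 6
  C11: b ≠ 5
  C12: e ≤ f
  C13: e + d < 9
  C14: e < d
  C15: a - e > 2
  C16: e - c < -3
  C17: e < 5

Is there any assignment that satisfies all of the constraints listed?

The assignment a = 6, b = 2, c = 6, d = 5, e = 2, f = 4 works:
  constraint 4 holds since a - f = 2.
  constraint 6 holds since e - f = -2.
The rest check out directly.

Satisfiable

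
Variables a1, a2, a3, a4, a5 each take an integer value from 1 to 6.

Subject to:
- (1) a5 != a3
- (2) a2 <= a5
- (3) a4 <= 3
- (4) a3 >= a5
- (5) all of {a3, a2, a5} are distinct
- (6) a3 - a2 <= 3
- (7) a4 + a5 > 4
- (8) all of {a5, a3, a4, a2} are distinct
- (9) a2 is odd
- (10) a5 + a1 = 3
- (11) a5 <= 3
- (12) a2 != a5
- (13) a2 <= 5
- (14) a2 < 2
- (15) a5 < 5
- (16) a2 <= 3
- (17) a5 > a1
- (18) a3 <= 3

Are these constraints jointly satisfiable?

Constraints 3, 11, 16, and 18 confine each of a5, a3, a4, a2 to the 3 values {1, …, 3} (the domain already gives each ≥ 1).
Constraint 8 requires all 4 of them to be distinct, but only 3 values are available — impossible by the pigeonhole principle.

Unsatisfiable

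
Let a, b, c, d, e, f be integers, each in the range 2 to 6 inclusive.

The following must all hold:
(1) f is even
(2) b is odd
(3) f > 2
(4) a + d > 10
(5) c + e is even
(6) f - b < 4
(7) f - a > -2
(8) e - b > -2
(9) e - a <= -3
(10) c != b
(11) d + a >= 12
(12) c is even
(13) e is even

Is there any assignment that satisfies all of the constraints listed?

One satisfying assignment is a = 6, b = 3, c = 6, d = 6, e = 2, f = 6.
For the less obvious constraints — constraint 4: a + d = 12; constraint 6: f - b = 3; constraint 7: f - a = 0 — and the others hold by inspection.

Satisfiable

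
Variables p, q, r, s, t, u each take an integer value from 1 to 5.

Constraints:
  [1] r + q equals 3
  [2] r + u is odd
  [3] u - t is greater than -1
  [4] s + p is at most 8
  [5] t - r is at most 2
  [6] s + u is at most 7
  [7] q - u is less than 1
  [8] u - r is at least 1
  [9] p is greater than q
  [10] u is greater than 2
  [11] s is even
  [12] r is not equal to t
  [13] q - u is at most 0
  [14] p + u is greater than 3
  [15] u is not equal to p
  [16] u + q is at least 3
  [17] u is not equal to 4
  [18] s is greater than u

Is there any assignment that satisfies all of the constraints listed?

Satisfiable

Take p = 2, q = 1, r = 2, s = 4, t = 1, u = 3. Then constraint 1: r + q = 3; constraint 3: u - t = 2; constraint 4: s + p = 6, and every other listed constraint is also met.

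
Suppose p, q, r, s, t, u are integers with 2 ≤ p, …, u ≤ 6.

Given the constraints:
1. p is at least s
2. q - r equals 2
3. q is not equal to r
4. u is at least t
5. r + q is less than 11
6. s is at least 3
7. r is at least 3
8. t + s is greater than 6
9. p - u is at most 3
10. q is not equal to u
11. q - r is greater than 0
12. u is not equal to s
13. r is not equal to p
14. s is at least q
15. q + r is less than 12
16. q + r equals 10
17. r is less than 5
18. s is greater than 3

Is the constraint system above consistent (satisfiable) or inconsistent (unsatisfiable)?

Try p = 6, q = 6, r = 4, s = 6, t = 3, u = 3.
Check constraint 2: q - r = 2; constraint 5: r + q = 10; constraint 8: t + s = 9. The remaining constraints are straightforward to verify.

Satisfiable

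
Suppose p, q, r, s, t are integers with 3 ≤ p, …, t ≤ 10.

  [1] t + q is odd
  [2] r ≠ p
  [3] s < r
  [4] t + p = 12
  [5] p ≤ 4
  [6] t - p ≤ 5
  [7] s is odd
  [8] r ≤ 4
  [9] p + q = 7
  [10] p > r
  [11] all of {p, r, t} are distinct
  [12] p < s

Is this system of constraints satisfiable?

Unsatisfiable

Constraints 3, 10, and 12 give s < r, r < p, p < s. Chaining: s < r < p < s, which forces s < s — impossible.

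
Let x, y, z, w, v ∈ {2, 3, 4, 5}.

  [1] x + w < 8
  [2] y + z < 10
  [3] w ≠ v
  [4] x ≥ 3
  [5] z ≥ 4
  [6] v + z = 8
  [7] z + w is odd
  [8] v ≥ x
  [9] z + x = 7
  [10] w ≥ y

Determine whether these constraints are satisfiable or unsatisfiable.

Take x = 3, y = 3, z = 4, w = 3, v = 4. Then constraint 1: x + w = 6; constraint 2: y + z = 7, and every other listed constraint is also met.

Satisfiable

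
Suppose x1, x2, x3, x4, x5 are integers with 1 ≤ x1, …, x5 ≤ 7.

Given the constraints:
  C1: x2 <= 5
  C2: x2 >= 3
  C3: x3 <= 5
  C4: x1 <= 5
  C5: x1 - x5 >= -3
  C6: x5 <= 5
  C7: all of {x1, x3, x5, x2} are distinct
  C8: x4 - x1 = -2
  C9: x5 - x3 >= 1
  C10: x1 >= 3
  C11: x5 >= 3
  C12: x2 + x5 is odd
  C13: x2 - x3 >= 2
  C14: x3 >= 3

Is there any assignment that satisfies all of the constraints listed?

Constraints 1, 2, 3, 4, 6, 10, 11, and 14 confine each of x1, x3, x5, x2 to the 3 values {3, …, 5}.
Constraint 7 requires all 4 of them to be distinct, but only 3 values are available — impossible by the pigeonhole principle.

Unsatisfiable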